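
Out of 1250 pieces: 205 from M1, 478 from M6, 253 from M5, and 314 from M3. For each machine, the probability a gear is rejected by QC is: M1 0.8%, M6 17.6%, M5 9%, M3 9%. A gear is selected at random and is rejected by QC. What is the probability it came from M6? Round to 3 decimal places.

0.615

Compute prior × likelihood for every hypothesis:
  M1: 0.164 × 0.008 = 0.001312
  M6: 0.3824 × 0.176 = 0.0673024
  M5: 0.2024 × 0.09 = 0.018216
  M3: 0.2512 × 0.09 = 0.022608
Normalizing constant = 0.1094384.
P(M6 | evidence) = 0.0673024 / 0.1094384 ≈ 0.615.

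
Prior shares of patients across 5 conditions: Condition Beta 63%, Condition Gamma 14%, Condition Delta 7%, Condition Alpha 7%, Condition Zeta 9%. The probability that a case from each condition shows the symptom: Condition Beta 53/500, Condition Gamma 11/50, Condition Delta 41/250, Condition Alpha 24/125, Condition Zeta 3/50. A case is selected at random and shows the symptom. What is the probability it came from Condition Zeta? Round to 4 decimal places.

0.0422

By Bayes' rule, posterior ∝ prior × likelihood:
  Condition Beta: 0.63 × 0.106 = 0.06678
  Condition Gamma: 0.14 × 0.22 = 0.0308
  Condition Delta: 0.07 × 0.164 = 0.01148
  Condition Alpha: 0.07 × 0.192 = 0.01344
  Condition Zeta: 0.09 × 0.06 = 0.0054
Sum = 0.1279.
P(Condition Zeta | evidence) = 0.0054 / 0.1279 ≈ 0.0422.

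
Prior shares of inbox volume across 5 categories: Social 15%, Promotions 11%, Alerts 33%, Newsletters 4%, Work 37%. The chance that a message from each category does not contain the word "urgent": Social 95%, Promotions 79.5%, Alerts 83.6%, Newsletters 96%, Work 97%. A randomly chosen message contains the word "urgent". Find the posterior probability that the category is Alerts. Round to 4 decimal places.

Taking complements, P(urgent-flag | each) = Social 0.05, Promotions 0.205, Alerts 0.164, Newsletters 0.04, Work 0.03.
By Bayes' rule, posterior ∝ prior × likelihood:
  Social: 0.15 × 0.05 = 0.0075
  Promotions: 0.11 × 0.205 = 0.02255
  Alerts: 0.33 × 0.164 = 0.05412
  Newsletters: 0.04 × 0.04 = 0.0016
  Work: 0.37 × 0.03 = 0.0111
Normalizing constant = 0.09687.
P(Alerts | evidence) = 0.05412 / 0.09687 ≈ 0.5587.

0.5587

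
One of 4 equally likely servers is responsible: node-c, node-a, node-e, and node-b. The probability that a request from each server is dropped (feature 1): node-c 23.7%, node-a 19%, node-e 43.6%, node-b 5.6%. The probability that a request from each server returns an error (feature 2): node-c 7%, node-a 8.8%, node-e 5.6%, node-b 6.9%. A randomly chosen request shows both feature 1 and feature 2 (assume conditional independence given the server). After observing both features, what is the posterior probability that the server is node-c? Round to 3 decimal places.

Since the prior is uniform, the posterior is proportional to the likelihood:
  node-c: 0.237 × 0.07 = 0.01659
  node-a: 0.19 × 0.088 = 0.01672
  node-e: 0.436 × 0.056 = 0.024416
  node-b: 0.056 × 0.069 = 0.003864
Sum = 0.06159.
P(node-c | evidence) = 0.01659 / 0.06159 ≈ 0.269.

0.269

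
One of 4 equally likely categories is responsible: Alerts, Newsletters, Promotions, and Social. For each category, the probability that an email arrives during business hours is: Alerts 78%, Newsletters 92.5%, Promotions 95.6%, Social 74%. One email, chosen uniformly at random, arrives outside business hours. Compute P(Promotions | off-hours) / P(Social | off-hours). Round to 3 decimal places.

Taking complements, P(off-hours | each) = Alerts 0.22, Newsletters 0.075, Promotions 0.044, Social 0.26.
With a uniform prior (1/4 each), posterior ∝ likelihood:
  Alerts: 0.22
  Newsletters: 0.075
  Promotions: 0.044
  Social: 0.26
Total = 0.599.
The ratio is 0.044 / 0.26 (the normalizer cancels) = 0.169.

0.169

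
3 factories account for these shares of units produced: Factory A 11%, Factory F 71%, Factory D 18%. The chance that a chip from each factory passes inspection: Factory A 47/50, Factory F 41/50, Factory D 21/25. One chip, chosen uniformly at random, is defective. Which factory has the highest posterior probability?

Taking complements, P(defective | each) = Factory A 0.06, Factory F 0.18, Factory D 0.16.
Prior × likelihood for each hypothesis:
  Factory A: 0.11 × 0.06 = 0.0066
  Factory F: 0.71 × 0.18 = 0.1278
  Factory D: 0.18 × 0.16 = 0.0288
Normalizing constant = 0.1632.
Largest term belongs to Factory F, so Factory F is most probable.

Factory F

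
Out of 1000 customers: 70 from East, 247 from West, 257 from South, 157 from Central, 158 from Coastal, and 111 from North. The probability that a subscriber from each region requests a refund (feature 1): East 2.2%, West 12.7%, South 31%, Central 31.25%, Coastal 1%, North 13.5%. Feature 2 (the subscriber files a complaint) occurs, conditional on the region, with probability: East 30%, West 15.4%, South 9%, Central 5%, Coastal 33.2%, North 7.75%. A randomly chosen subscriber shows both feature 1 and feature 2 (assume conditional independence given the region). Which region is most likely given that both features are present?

By Bayes' rule, posterior ∝ prior × likelihood:
  East: 0.07 × 0.022 × 0.3 = 0.000462
  West: 0.247 × 0.127 × 0.154 = 0.004830826
  South: 0.257 × 0.31 × 0.09 = 0.0071703
  Central: 0.157 × 0.3125 × 0.05 = 0.002453125
  Coastal: 0.158 × 0.01 × 0.332 = 0.00052456
  North: 0.111 × 0.135 × 0.0775 = 0.0011613375
Normalizing constant = 0.0166021485.
Largest term belongs to South, so South is most probable.

South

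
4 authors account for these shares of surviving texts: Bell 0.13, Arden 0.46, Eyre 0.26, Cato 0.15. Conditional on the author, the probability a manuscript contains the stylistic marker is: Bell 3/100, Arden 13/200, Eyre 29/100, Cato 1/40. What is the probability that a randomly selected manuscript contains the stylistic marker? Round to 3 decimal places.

Prior × likelihood for each hypothesis:
  Bell: 0.13 × 0.03 = 0.0039
  Arden: 0.46 × 0.065 = 0.0299
  Eyre: 0.26 × 0.29 = 0.0754
  Cato: 0.15 × 0.025 = 0.00375
P(marker) = 0.0039 + 0.0299 + 0.0754 + 0.00375 = 0.11295 → 0.113.

0.113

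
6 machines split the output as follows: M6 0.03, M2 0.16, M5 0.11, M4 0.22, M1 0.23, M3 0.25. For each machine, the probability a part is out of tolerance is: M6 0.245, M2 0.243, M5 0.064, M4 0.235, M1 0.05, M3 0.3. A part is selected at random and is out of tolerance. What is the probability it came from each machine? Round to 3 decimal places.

M6 0.038, M2 0.203, M5 0.037, M4 0.270, M1 0.060, M3 0.392

Compute prior × likelihood for every hypothesis:
  M6: 0.03 × 0.245 = 0.00735
  M2: 0.16 × 0.243 = 0.03888
  M5: 0.11 × 0.064 = 0.00704
  M4: 0.22 × 0.235 = 0.0517
  M1: 0.23 × 0.05 = 0.0115
  M3: 0.25 × 0.3 = 0.075
Normalizing constant = 0.19147.
P(M6 | oversize) = 0.00735/0.19147 ≈ 0.038
P(M2 | oversize) = 0.03888/0.19147 ≈ 0.203
P(M5 | oversize) = 0.00704/0.19147 ≈ 0.037
P(M4 | oversize) = 0.0517/0.19147 ≈ 0.270
P(M1 | oversize) = 0.0115/0.19147 ≈ 0.060
P(M3 | oversize) = 0.075/0.19147 ≈ 0.392
(Check: 0.038+0.203+0.037+0.270+0.060+0.392 = 1.000.)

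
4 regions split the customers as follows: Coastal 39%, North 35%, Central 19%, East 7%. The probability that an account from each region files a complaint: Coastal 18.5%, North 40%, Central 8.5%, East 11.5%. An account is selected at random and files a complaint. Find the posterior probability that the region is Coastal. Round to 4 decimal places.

Compute prior × likelihood for every hypothesis:
  Coastal: 0.39 × 0.185 = 0.07215
  North: 0.35 × 0.4 = 0.14
  Central: 0.19 × 0.085 = 0.01615
  East: 0.07 × 0.115 = 0.00805
Normalizing constant = 0.23635.
P(Coastal | evidence) = 0.07215 / 0.23635 ≈ 0.3053.

0.3053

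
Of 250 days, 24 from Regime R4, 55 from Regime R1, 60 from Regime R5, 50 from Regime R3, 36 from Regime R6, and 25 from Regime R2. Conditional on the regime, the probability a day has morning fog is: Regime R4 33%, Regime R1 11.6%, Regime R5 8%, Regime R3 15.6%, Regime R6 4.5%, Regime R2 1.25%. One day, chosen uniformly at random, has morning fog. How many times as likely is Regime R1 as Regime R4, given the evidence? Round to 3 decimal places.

0.806

By Bayes' rule, posterior ∝ prior × likelihood:
  Regime R4: 0.096 × 0.33 = 0.03168
  Regime R1: 0.22 × 0.116 = 0.02552
  Regime R5: 0.24 × 0.08 = 0.0192
  Regime R3: 0.2 × 0.156 = 0.0312
  Regime R6: 0.144 × 0.045 = 0.00648
  Regime R2: 0.1 × 0.0125 = 0.00125
Sum = 0.11533.
The ratio is 0.02552 / 0.03168 (the normalizer cancels) = 0.806.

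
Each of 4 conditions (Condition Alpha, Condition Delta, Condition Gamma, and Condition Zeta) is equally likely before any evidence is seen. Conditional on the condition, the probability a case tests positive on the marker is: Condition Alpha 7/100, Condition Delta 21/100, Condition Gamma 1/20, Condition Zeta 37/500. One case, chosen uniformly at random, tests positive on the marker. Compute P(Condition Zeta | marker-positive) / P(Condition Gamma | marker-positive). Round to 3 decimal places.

With a uniform prior (1/4 each), posterior ∝ likelihood:
  Condition Alpha: 0.07
  Condition Delta: 0.21
  Condition Gamma: 0.05
  Condition Zeta: 0.074
Total = 0.404.
The ratio is 0.074 / 0.05 (the normalizer cancels) = 1.480.

1.480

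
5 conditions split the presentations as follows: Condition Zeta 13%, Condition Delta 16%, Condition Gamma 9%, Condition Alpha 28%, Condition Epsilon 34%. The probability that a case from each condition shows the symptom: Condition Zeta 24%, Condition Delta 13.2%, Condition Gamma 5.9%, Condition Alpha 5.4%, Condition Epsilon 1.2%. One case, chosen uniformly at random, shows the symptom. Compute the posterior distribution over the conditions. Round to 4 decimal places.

Prior × likelihood for each hypothesis:
  Condition Zeta: 0.13 × 0.24 = 0.0312
  Condition Delta: 0.16 × 0.132 = 0.02112
  Condition Gamma: 0.09 × 0.059 = 0.00531
  Condition Alpha: 0.28 × 0.054 = 0.01512
  Condition Epsilon: 0.34 × 0.012 = 0.00408
Sum = 0.07683.
P(Condition Zeta | symptomatic) = 0.0312/0.07683 ≈ 0.4061
P(Condition Delta | symptomatic) = 0.02112/0.07683 ≈ 0.2749
P(Condition Gamma | symptomatic) = 0.00531/0.07683 ≈ 0.0691
P(Condition Alpha | symptomatic) = 0.01512/0.07683 ≈ 0.1968
P(Condition Epsilon | symptomatic) = 0.00408/0.07683 ≈ 0.0531

Condition Zeta 0.4061, Condition Delta 0.2749, Condition Gamma 0.0691, Condition Alpha 0.1968, Condition Epsilon 0.0531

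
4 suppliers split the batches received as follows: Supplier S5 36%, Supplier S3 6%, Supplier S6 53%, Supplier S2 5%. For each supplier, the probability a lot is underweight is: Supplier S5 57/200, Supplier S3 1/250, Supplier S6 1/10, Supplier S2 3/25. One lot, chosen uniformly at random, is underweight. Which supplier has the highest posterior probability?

Prior × likelihood for each hypothesis:
  Supplier S5: 0.36 × 0.285 = 0.1026
  Supplier S3: 0.06 × 0.004 = 0.00024
  Supplier S6: 0.53 × 0.1 = 0.053
  Supplier S2: 0.05 × 0.12 = 0.006
Sum = 0.16184.
Largest term belongs to Supplier S5, so Supplier S5 is most probable.

Supplier S5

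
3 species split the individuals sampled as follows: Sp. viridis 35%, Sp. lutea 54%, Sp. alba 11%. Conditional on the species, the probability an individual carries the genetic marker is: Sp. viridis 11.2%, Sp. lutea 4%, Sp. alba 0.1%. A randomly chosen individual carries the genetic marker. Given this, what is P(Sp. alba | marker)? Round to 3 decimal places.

By Bayes' rule, posterior ∝ prior × likelihood:
  Sp. viridis: 0.35 × 0.112 = 0.0392
  Sp. lutea: 0.54 × 0.04 = 0.0216
  Sp. alba: 0.11 × 0.001 = 0.00011
Total = 0.06091.
P(Sp. alba | evidence) = 0.00011 / 0.06091 ≈ 0.002.

0.002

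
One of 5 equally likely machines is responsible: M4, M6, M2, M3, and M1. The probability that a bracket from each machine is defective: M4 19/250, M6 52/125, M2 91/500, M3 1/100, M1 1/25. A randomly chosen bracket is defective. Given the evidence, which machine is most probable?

M6

With a uniform prior (1/5 each), posterior ∝ likelihood:
  M4: 0.076
  M6: 0.416
  M2: 0.182
  M3: 0.01
  M1: 0.04
Total = 0.724.
Largest term belongs to M6, so M6 is most probable.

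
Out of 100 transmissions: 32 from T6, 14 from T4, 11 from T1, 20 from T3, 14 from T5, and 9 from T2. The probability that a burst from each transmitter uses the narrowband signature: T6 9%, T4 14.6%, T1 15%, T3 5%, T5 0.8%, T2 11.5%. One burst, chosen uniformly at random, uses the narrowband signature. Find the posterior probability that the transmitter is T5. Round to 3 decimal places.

By Bayes' rule, posterior ∝ prior × likelihood:
  T6: 0.32 × 0.09 = 0.0288
  T4: 0.14 × 0.146 = 0.02044
  T1: 0.11 × 0.15 = 0.0165
  T3: 0.2 × 0.05 = 0.01
  T5: 0.14 × 0.008 = 0.00112
  T2: 0.09 × 0.115 = 0.01035
Normalizing constant = 0.08721.
P(T5 | evidence) = 0.00112 / 0.08721 ≈ 0.013.

0.013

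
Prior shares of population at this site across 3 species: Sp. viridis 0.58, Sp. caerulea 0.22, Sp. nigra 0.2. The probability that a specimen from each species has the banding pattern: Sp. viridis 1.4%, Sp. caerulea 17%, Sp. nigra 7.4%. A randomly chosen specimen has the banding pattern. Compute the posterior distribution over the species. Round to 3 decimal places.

Sp. viridis 0.135, Sp. caerulea 0.620, Sp. nigra 0.245

Unnormalized posteriors (prior × likelihood):
  Sp. viridis: 0.58 × 0.014 = 0.00812
  Sp. caerulea: 0.22 × 0.17 = 0.0374
  Sp. nigra: 0.2 × 0.074 = 0.0148
Total = 0.06032.
P(Sp. viridis | banded) = 0.00812/0.06032 ≈ 0.135
P(Sp. caerulea | banded) = 0.0374/0.06032 ≈ 0.620
P(Sp. nigra | banded) = 0.0148/0.06032 ≈ 0.245
(Check: 0.135+0.620+0.245 = 1.000.)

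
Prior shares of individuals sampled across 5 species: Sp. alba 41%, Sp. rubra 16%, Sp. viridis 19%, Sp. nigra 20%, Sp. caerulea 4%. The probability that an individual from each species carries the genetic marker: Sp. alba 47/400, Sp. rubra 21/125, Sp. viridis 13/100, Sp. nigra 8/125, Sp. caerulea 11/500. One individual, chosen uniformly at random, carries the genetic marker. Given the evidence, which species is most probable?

Prior × likelihood for each hypothesis:
  Sp. alba: 0.41 × 0.1175 = 0.048175
  Sp. rubra: 0.16 × 0.168 = 0.02688
  Sp. viridis: 0.19 × 0.13 = 0.0247
  Sp. nigra: 0.2 × 0.064 = 0.0128
  Sp. caerulea: 0.04 × 0.022 = 0.00088
Normalizing constant = 0.113435.
Largest term belongs to Sp. alba, so Sp. alba is most probable.

Sp. alba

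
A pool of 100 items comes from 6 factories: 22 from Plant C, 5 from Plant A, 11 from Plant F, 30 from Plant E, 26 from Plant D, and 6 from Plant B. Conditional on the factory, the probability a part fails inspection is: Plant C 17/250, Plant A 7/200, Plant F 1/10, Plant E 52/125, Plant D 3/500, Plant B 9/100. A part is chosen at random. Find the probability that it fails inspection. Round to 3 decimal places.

Unnormalized posteriors (prior × likelihood):
  Plant C: 0.22 × 0.068 = 0.01496
  Plant A: 0.05 × 0.035 = 0.00175
  Plant F: 0.11 × 0.1 = 0.011
  Plant E: 0.3 × 0.416 = 0.1248
  Plant D: 0.26 × 0.006 = 0.00156
  Plant B: 0.06 × 0.09 = 0.0054
P(nonconforming) = 0.01496 + 0.00175 + 0.011 + 0.1248 + 0.00156 + 0.0054 = 0.15947 → 0.159.

0.159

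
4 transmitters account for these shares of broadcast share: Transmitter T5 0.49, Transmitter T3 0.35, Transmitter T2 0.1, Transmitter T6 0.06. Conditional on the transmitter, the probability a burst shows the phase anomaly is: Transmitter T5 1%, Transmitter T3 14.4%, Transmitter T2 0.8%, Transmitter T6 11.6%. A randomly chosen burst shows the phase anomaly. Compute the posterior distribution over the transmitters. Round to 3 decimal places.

By Bayes' rule, posterior ∝ prior × likelihood:
  Transmitter T5: 0.49 × 0.01 = 0.0049
  Transmitter T3: 0.35 × 0.144 = 0.0504
  Transmitter T2: 0.1 × 0.008 = 0.0008
  Transmitter T6: 0.06 × 0.116 = 0.00696
Total = 0.06306.
P(Transmitter T5 | anomaly) = 0.0049/0.06306 ≈ 0.078
P(Transmitter T3 | anomaly) = 0.0504/0.06306 ≈ 0.799
P(Transmitter T2 | anomaly) = 0.0008/0.06306 ≈ 0.013
P(Transmitter T6 | anomaly) = 0.00696/0.06306 ≈ 0.110

Transmitter T5 0.078, Transmitter T3 0.799, Transmitter T2 0.013, Transmitter T6 0.110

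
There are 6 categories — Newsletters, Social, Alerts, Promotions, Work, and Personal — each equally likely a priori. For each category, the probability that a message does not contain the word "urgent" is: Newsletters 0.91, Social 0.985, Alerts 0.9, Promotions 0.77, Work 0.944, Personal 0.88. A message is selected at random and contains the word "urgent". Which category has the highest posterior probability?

Promotions

Taking complements, P(urgent-flag | each) = Newsletters 0.09, Social 0.015, Alerts 0.1, Promotions 0.23, Work 0.056, Personal 0.12.
Since the prior is uniform, the posterior is proportional to the likelihood:
  Newsletters: 0.09
  Social: 0.015
  Alerts: 0.1
  Promotions: 0.23
  Work: 0.056
  Personal: 0.12
Normalizing constant = 0.611.
Largest term belongs to Promotions, so Promotions is most probable.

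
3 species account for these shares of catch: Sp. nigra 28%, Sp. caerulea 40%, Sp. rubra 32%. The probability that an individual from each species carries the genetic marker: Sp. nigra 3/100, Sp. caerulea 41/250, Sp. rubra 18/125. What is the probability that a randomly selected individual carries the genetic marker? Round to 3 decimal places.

0.120

Compute prior × likelihood for every hypothesis:
  Sp. nigra: 0.28 × 0.03 = 0.0084
  Sp. caerulea: 0.4 × 0.164 = 0.0656
  Sp. rubra: 0.32 × 0.144 = 0.04608
P(marker) = 0.0084 + 0.0656 + 0.04608 = 0.12008 → 0.120.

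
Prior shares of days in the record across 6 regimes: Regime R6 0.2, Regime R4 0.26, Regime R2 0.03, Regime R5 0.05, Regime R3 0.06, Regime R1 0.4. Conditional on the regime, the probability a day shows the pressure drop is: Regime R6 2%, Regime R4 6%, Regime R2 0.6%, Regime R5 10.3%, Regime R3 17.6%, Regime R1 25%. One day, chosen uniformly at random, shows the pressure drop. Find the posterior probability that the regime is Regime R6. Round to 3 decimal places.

0.030

By Bayes' rule, posterior ∝ prior × likelihood:
  Regime R6: 0.2 × 0.02 = 0.004
  Regime R4: 0.26 × 0.06 = 0.0156
  Regime R2: 0.03 × 0.006 = 0.00018
  Regime R5: 0.05 × 0.103 = 0.00515
  Regime R3: 0.06 × 0.176 = 0.01056
  Regime R1: 0.4 × 0.25 = 0.1
Sum = 0.13549.
P(Regime R6 | evidence) = 0.004 / 0.13549 ≈ 0.030.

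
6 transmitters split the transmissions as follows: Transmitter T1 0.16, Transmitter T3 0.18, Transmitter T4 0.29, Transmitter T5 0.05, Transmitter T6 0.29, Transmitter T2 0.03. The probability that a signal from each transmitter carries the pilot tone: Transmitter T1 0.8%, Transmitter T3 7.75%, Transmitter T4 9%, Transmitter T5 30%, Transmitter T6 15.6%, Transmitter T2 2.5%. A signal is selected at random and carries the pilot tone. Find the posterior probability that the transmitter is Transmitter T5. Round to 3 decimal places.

By Bayes' rule, posterior ∝ prior × likelihood:
  Transmitter T1: 0.16 × 0.008 = 0.00128
  Transmitter T3: 0.18 × 0.0775 = 0.01395
  Transmitter T4: 0.29 × 0.09 = 0.0261
  Transmitter T5: 0.05 × 0.3 = 0.015
  Transmitter T6: 0.29 × 0.156 = 0.04524
  Transmitter T2: 0.03 × 0.025 = 0.00075
Normalizing constant = 0.10232.
P(Transmitter T5 | evidence) = 0.015 / 0.10232 ≈ 0.147.

0.147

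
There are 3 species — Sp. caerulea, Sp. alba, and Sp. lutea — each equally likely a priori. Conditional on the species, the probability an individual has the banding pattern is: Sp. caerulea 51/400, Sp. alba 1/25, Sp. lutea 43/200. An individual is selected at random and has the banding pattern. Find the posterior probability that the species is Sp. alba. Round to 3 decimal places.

0.105

Since the prior is uniform, the posterior is proportional to the likelihood:
  Sp. caerulea: 0.1275
  Sp. alba: 0.04
  Sp. lutea: 0.215
Sum = 0.3825.
P(Sp. alba | evidence) = 0.04 / 0.3825 ≈ 0.105.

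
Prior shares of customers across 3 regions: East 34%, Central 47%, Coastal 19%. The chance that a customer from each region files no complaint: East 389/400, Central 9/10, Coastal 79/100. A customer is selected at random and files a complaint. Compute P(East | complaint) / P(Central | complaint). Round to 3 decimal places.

Taking complements, P(complaint | each) = East 0.0275, Central 0.1, Coastal 0.21.
Compute prior × likelihood for every hypothesis:
  East: 0.34 × 0.0275 = 0.00935
  Central: 0.47 × 0.1 = 0.047
  Coastal: 0.19 × 0.21 = 0.0399
Total = 0.09625.
The ratio is 0.00935 / 0.047 (the normalizer cancels) = 0.199.

0.199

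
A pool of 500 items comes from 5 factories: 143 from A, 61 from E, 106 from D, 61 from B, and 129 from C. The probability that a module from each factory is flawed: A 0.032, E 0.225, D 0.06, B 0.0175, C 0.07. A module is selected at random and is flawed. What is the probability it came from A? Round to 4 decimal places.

Prior × likelihood for each hypothesis:
  A: 0.286 × 0.032 = 0.009152
  E: 0.122 × 0.225 = 0.02745
  D: 0.212 × 0.06 = 0.01272
  B: 0.122 × 0.0175 = 0.002135
  C: 0.258 × 0.07 = 0.01806
Normalizing constant = 0.069517.
P(A | evidence) = 0.009152 / 0.069517 ≈ 0.1317.

0.1317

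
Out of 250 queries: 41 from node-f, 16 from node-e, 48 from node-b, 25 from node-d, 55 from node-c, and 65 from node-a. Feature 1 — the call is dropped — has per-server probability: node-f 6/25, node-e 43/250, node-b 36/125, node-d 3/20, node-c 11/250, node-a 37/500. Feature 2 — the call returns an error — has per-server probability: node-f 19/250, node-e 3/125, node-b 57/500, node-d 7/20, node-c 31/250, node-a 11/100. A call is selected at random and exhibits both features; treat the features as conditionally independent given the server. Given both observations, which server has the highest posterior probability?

Unnormalized posteriors (prior × likelihood):
  node-f: 0.164 × 0.24 × 0.076 = 0.00299136
  node-e: 0.064 × 0.172 × 0.024 = 0.000264192
  node-b: 0.192 × 0.288 × 0.114 = 0.006303744
  node-d: 0.1 × 0.15 × 0.35 = 0.00525
  node-c: 0.22 × 0.044 × 0.124 = 0.00120032
  node-a: 0.26 × 0.074 × 0.11 = 0.0021164
Total = 0.018126016.
Largest term belongs to node-b, so node-b is most probable.

node-b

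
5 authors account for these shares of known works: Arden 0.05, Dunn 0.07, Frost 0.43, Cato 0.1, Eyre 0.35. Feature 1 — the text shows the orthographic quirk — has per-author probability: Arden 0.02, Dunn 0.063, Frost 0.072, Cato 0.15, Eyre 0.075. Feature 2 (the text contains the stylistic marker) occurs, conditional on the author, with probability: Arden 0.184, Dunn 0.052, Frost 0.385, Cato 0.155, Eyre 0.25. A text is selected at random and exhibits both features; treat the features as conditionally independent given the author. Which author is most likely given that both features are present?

Compute prior × likelihood for every hypothesis:
  Arden: 0.05 × 0.02 × 0.184 = 0.000184
  Dunn: 0.07 × 0.063 × 0.052 = 0.00022932
  Frost: 0.43 × 0.072 × 0.385 = 0.0119196
  Cato: 0.1 × 0.15 × 0.155 = 0.002325
  Eyre: 0.35 × 0.075 × 0.25 = 0.0065625
Normalizing constant = 0.02122042.
Largest term belongs to Frost, so Frost is most probable.

Frost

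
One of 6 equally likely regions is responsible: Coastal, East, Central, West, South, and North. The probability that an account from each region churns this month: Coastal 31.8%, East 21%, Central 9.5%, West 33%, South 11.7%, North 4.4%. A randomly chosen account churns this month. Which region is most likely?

Since the prior is uniform, the posterior is proportional to the likelihood:
  Coastal: 0.318
  East: 0.21
  Central: 0.095
  West: 0.33
  South: 0.117
  North: 0.044
Normalizing constant = 1.114.
Largest term belongs to West, so West is most probable.

West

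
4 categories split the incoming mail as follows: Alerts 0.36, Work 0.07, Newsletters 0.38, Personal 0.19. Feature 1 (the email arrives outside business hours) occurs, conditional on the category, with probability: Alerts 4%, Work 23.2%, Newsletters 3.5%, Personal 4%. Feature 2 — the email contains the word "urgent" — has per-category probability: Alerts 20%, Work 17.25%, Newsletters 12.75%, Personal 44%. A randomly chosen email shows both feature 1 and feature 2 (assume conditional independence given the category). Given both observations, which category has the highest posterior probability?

Personal

By Bayes' rule, posterior ∝ prior × likelihood:
  Alerts: 0.36 × 0.04 × 0.2 = 0.00288
  Work: 0.07 × 0.232 × 0.1725 = 0.0028014
  Newsletters: 0.38 × 0.035 × 0.1275 = 0.00169575
  Personal: 0.19 × 0.04 × 0.44 = 0.003344
Normalizing constant = 0.01072115.
Largest term belongs to Personal, so Personal is most probable.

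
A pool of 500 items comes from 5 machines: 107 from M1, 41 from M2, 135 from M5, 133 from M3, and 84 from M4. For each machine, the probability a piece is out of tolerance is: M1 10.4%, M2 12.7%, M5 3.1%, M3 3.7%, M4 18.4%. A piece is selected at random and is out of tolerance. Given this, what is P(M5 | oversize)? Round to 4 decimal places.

0.1023

Compute prior × likelihood for every hypothesis:
  M1: 0.214 × 0.104 = 0.022256
  M2: 0.082 × 0.127 = 0.010414
  M5: 0.27 × 0.031 = 0.00837
  M3: 0.266 × 0.037 = 0.009842
  M4: 0.168 × 0.184 = 0.030912
Total = 0.081794.
P(M5 | evidence) = 0.00837 / 0.081794 ≈ 0.1023.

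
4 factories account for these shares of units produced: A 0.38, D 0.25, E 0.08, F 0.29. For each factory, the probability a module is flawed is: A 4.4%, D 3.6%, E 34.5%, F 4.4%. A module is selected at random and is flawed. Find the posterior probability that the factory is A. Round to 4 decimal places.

Prior × likelihood for each hypothesis:
  A: 0.38 × 0.044 = 0.01672
  D: 0.25 × 0.036 = 0.009
  E: 0.08 × 0.345 = 0.0276
  F: 0.29 × 0.044 = 0.01276
Normalizing constant = 0.06608.
P(A | evidence) = 0.01672 / 0.06608 ≈ 0.2530.

0.2530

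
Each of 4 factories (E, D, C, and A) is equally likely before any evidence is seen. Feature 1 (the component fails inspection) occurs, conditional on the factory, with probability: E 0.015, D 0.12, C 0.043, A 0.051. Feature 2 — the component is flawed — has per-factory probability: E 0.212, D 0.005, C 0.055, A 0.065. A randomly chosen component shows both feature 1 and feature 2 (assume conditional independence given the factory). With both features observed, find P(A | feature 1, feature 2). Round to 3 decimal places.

Since the prior is uniform, the posterior is proportional to the likelihood:
  E: 0.015 × 0.212 = 0.00318
  D: 0.12 × 0.005 = 0.0006
  C: 0.043 × 0.055 = 0.002365
  A: 0.051 × 0.065 = 0.003315
Sum = 0.00946.
P(A | evidence) = 0.003315 / 0.00946 ≈ 0.350.

0.350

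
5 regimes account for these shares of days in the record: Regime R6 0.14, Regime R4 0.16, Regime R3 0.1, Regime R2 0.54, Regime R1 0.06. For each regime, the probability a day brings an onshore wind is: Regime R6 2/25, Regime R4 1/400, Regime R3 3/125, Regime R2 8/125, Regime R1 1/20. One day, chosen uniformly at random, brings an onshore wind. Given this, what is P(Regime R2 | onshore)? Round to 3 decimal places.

Compute prior × likelihood for every hypothesis:
  Regime R6: 0.14 × 0.08 = 0.0112
  Regime R4: 0.16 × 0.0025 = 0.0004
  Regime R3: 0.1 × 0.024 = 0.0024
  Regime R2: 0.54 × 0.064 = 0.03456
  Regime R1: 0.06 × 0.05 = 0.003
Normalizing constant = 0.05156.
P(Regime R2 | evidence) = 0.03456 / 0.05156 ≈ 0.670.

0.670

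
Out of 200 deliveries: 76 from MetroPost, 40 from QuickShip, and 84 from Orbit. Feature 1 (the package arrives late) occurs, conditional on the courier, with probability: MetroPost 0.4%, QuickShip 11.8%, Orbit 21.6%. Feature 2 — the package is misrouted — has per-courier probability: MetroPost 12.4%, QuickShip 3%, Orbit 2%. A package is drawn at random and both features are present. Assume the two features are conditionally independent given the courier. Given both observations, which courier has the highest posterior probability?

Compute prior × likelihood for every hypothesis:
  MetroPost: 0.38 × 0.004 × 0.124 = 0.00018848
  QuickShip: 0.2 × 0.118 × 0.03 = 0.000708
  Orbit: 0.42 × 0.216 × 0.02 = 0.0018144
Normalizing constant = 0.00271088.
Largest term belongs to Orbit, so Orbit is most probable.

Orbit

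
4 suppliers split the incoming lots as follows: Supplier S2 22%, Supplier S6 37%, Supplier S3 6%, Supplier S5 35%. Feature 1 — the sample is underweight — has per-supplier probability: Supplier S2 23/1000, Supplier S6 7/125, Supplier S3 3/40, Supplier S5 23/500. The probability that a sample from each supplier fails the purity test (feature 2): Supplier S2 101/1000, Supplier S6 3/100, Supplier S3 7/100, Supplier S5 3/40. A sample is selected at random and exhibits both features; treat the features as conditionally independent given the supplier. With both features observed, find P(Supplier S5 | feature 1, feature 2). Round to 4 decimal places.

Compute prior × likelihood for every hypothesis:
  Supplier S2: 0.22 × 0.023 × 0.101 = 0.00051106
  Supplier S6: 0.37 × 0.056 × 0.03 = 0.0006216
  Supplier S3: 0.06 × 0.075 × 0.07 = 0.000315
  Supplier S5: 0.35 × 0.046 × 0.075 = 0.0012075
Total = 0.00265516.
P(Supplier S5 | evidence) = 0.0012075 / 0.00265516 ≈ 0.4548.

0.4548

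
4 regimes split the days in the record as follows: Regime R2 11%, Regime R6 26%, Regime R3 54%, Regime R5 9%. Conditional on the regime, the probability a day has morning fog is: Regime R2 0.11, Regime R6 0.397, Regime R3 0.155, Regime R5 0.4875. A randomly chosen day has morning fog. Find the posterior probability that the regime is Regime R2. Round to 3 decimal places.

Prior × likelihood for each hypothesis:
  Regime R2: 0.11 × 0.11 = 0.0121
  Regime R6: 0.26 × 0.397 = 0.10322
  Regime R3: 0.54 × 0.155 = 0.0837
  Regime R5: 0.09 × 0.4875 = 0.043875
Normalizing constant = 0.242895.
P(Regime R2 | evidence) = 0.0121 / 0.242895 ≈ 0.050.

0.050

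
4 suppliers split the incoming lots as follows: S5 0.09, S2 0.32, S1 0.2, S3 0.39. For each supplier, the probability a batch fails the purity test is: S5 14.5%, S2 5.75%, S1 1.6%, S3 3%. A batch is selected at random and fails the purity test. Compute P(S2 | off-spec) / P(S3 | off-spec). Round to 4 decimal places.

By Bayes' rule, posterior ∝ prior × likelihood:
  S5: 0.09 × 0.145 = 0.01305
  S2: 0.32 × 0.0575 = 0.0184
  S1: 0.2 × 0.016 = 0.0032
  S3: 0.39 × 0.03 = 0.0117
Sum = 0.04635.
The ratio is 0.0184 / 0.0117 (the normalizer cancels) = 1.5726.

1.5726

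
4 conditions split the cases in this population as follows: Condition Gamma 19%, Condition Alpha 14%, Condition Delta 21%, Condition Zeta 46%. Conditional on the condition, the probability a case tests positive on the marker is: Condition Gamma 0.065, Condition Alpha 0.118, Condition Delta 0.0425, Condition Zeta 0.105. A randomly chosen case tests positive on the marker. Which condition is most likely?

Unnormalized posteriors (prior × likelihood):
  Condition Gamma: 0.19 × 0.065 = 0.01235
  Condition Alpha: 0.14 × 0.118 = 0.01652
  Condition Delta: 0.21 × 0.0425 = 0.008925
  Condition Zeta: 0.46 × 0.105 = 0.0483
Total = 0.086095.
Largest term belongs to Condition Zeta, so Condition Zeta is most probable.

Condition Zeta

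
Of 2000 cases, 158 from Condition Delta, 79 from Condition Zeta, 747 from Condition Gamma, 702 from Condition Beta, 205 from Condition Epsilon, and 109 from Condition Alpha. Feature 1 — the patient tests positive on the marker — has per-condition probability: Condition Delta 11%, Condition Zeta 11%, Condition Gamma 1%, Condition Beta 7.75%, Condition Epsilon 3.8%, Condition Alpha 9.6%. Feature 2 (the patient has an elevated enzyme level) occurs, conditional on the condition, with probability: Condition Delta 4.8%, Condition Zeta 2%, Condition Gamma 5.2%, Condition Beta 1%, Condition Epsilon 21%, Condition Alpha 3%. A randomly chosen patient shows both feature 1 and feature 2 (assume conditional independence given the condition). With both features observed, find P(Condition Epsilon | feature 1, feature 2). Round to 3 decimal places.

0.421

By Bayes' rule, posterior ∝ prior × likelihood:
  Condition Delta: 0.079 × 0.11 × 0.048 = 0.00041712
  Condition Zeta: 0.0395 × 0.11 × 0.02 = 0.0000869
  Condition Gamma: 0.3735 × 0.01 × 0.052 = 0.00019422
  Condition Beta: 0.351 × 0.0775 × 0.01 = 0.000272025
  Condition Epsilon: 0.1025 × 0.038 × 0.21 = 0.00081795
  Condition Alpha: 0.0545 × 0.096 × 0.03 = 0.00015696
Sum = 0.001945175.
P(Condition Epsilon | evidence) = 0.00081795 / 0.001945175 ≈ 0.421.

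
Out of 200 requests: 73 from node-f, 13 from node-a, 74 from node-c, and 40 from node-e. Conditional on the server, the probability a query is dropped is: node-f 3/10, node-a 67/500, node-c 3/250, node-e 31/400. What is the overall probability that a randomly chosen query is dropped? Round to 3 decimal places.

0.138

Prior × likelihood for each hypothesis:
  node-f: 0.365 × 0.3 = 0.1095
  node-a: 0.065 × 0.134 = 0.00871
  node-c: 0.37 × 0.012 = 0.00444
  node-e: 0.2 × 0.0775 = 0.0155
P(dropped) = 0.1095 + 0.00871 + 0.00444 + 0.0155 = 0.13815 → 0.138.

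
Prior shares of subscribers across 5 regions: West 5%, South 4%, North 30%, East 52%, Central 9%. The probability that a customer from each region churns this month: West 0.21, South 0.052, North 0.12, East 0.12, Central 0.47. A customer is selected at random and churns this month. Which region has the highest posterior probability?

East

By Bayes' rule, posterior ∝ prior × likelihood:
  West: 0.05 × 0.21 = 0.0105
  South: 0.04 × 0.052 = 0.00208
  North: 0.3 × 0.12 = 0.036
  East: 0.52 × 0.12 = 0.0624
  Central: 0.09 × 0.47 = 0.0423
Total = 0.15328.
Largest term belongs to East, so East is most probable.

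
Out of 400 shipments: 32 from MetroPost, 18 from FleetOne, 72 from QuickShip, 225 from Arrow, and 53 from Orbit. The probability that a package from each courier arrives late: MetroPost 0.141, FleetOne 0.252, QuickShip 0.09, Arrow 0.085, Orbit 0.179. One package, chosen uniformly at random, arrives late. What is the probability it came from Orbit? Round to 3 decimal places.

Compute prior × likelihood for every hypothesis:
  MetroPost: 0.08 × 0.141 = 0.01128
  FleetOne: 0.045 × 0.252 = 0.01134
  QuickShip: 0.18 × 0.09 = 0.0162
  Arrow: 0.5625 × 0.085 = 0.0478125
  Orbit: 0.1325 × 0.179 = 0.0237175
Sum = 0.11035.
P(Orbit | evidence) = 0.0237175 / 0.11035 ≈ 0.215.

0.215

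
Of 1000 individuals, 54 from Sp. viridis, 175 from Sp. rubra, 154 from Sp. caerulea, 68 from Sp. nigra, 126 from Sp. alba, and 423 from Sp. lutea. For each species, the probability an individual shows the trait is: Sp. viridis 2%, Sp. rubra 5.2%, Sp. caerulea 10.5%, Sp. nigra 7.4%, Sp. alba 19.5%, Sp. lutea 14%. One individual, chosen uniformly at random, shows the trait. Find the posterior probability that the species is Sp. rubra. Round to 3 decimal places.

0.079

Compute prior × likelihood for every hypothesis:
  Sp. viridis: 0.054 × 0.02 = 0.00108
  Sp. rubra: 0.175 × 0.052 = 0.0091
  Sp. caerulea: 0.154 × 0.105 = 0.01617
  Sp. nigra: 0.068 × 0.074 = 0.005032
  Sp. alba: 0.126 × 0.195 = 0.02457
  Sp. lutea: 0.423 × 0.14 = 0.05922
Normalizing constant = 0.115172.
P(Sp. rubra | evidence) = 0.0091 / 0.115172 ≈ 0.079.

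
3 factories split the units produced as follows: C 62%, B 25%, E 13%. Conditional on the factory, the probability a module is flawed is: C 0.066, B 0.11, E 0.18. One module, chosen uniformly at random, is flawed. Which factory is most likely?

C

Compute prior × likelihood for every hypothesis:
  C: 0.62 × 0.066 = 0.04092
  B: 0.25 × 0.11 = 0.0275
  E: 0.13 × 0.18 = 0.0234
Normalizing constant = 0.09182.
Largest term belongs to C, so C is most probable.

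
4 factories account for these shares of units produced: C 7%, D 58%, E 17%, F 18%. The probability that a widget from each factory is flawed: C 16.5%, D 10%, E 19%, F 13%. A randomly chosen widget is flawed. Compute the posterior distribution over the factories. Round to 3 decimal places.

Prior × likelihood for each hypothesis:
  C: 0.07 × 0.165 = 0.01155
  D: 0.58 × 0.1 = 0.058
  E: 0.17 × 0.19 = 0.0323
  F: 0.18 × 0.13 = 0.0234
Total = 0.12525.
P(C | flawed) = 0.01155/0.12525 ≈ 0.092
P(D | flawed) = 0.058/0.12525 ≈ 0.463
P(E | flawed) = 0.0323/0.12525 ≈ 0.258
P(F | flawed) = 0.0234/0.12525 ≈ 0.187

C 0.092, D 0.463, E 0.258, F 0.187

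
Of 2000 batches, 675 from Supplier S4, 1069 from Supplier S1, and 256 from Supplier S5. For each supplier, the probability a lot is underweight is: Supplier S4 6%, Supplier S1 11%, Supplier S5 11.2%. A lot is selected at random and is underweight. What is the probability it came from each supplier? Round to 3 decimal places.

Supplier S4 0.217, Supplier S1 0.630, Supplier S5 0.154

Unnormalized posteriors (prior × likelihood):
  Supplier S4: 0.3375 × 0.06 = 0.02025
  Supplier S1: 0.5345 × 0.11 = 0.058795
  Supplier S5: 0.128 × 0.112 = 0.014336
Total = 0.093381.
P(Supplier S4 | underweight) = 0.02025/0.093381 ≈ 0.217
P(Supplier S1 | underweight) = 0.058795/0.093381 ≈ 0.630
P(Supplier S5 | underweight) = 0.014336/0.093381 ≈ 0.154
(Check: 0.217+0.630+0.154 = 1.001.)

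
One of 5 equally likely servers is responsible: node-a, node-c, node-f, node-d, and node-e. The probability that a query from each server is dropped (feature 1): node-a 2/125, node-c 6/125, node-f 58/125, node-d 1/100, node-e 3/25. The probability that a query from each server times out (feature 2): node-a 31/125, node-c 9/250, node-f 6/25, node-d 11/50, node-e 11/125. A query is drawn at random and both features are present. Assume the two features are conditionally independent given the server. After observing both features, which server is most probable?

node-f

Since the prior is uniform, the posterior is proportional to the likelihood:
  node-a: 0.016 × 0.248 = 0.003968
  node-c: 0.048 × 0.036 = 0.001728
  node-f: 0.464 × 0.24 = 0.11136
  node-d: 0.01 × 0.22 = 0.0022
  node-e: 0.12 × 0.088 = 0.01056
Total = 0.129816.
Largest term belongs to node-f, so node-f is most probable.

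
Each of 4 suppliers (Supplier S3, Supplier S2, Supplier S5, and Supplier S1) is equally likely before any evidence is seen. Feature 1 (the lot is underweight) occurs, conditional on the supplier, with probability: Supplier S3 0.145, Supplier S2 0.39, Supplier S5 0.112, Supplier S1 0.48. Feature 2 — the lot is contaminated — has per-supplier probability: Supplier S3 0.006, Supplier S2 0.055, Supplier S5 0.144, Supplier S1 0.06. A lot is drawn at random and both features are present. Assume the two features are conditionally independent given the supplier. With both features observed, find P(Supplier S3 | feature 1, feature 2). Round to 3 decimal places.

0.013

Since the prior is uniform, the posterior is proportional to the likelihood:
  Supplier S3: 0.145 × 0.006 = 0.00087
  Supplier S2: 0.39 × 0.055 = 0.02145
  Supplier S5: 0.112 × 0.144 = 0.016128
  Supplier S1: 0.48 × 0.06 = 0.0288
Total = 0.067248.
P(Supplier S3 | evidence) = 0.00087 / 0.067248 ≈ 0.013.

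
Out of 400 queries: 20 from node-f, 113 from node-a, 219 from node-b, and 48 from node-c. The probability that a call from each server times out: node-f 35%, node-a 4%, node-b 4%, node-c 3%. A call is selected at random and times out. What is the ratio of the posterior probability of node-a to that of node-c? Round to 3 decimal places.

Compute prior × likelihood for every hypothesis:
  node-f: 0.05 × 0.35 = 0.0175
  node-a: 0.2825 × 0.04 = 0.0113
  node-b: 0.5475 × 0.04 = 0.0219
  node-c: 0.12 × 0.03 = 0.0036
Sum = 0.0543.
The ratio is 0.0113 / 0.0036 (the normalizer cancels) = 3.139.

3.139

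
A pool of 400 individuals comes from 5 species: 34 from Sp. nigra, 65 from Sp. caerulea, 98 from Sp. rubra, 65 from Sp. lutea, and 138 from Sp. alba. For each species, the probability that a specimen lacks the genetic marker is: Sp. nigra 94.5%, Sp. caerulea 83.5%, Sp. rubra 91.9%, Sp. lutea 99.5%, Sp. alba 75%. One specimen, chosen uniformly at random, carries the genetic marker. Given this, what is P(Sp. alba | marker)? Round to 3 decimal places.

0.623

Taking complements, P(marker | each) = Sp. nigra 0.055, Sp. caerulea 0.165, Sp. rubra 0.081, Sp. lutea 0.005, Sp. alba 0.25.
Compute prior × likelihood for every hypothesis:
  Sp. nigra: 0.085 × 0.055 = 0.004675
  Sp. caerulea: 0.1625 × 0.165 = 0.0268125
  Sp. rubra: 0.245 × 0.081 = 0.019845
  Sp. lutea: 0.1625 × 0.005 = 0.0008125
  Sp. alba: 0.345 × 0.25 = 0.08625
Sum = 0.138395.
P(Sp. alba | evidence) = 0.08625 / 0.138395 ≈ 0.623.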